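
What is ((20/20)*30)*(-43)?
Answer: -1290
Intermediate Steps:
((20/20)*30)*(-43) = ((20*(1/20))*30)*(-43) = (1*30)*(-43) = 30*(-43) = -1290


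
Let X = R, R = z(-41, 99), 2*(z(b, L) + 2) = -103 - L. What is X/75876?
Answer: -103/75876 ≈ -0.0013575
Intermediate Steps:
z(b, L) = -107/2 - L/2 (z(b, L) = -2 + (-103 - L)/2 = -2 + (-103/2 - L/2) = -107/2 - L/2)
R = -103 (R = -107/2 - ½*99 = -107/2 - 99/2 = -103)
X = -103
X/75876 = -103/75876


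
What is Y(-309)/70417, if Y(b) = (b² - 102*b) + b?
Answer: 126690/70417 ≈ 1.7991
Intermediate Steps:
Y(b) = b² - 101*b
Y(-309)/70417 = -309*(-101 - 309)/70417 = -309*(-410)*(1/70417) = 126690*(1/70417) = 126690/70417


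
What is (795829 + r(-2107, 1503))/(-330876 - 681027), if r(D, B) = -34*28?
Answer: -264959/337301 ≈ -0.78553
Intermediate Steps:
r(D, B) = -952
(795829 + r(-2107, 1503))/(-330876 - 681027) = (795829 - 952)/(-330876 - 681027) = 794877/(-1011903) = 794877*(-1/1011903) = -264959/337301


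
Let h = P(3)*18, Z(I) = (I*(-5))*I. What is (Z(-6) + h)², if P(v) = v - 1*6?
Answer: 54756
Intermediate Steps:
P(v) = -6 + v (P(v) = v - 6 = -6 + v)
Z(I) = -5*I² (Z(I) = (-5*I)*I = -5*I²)
h = -54 (h = (-6 + 3)*18 = -3*18 = -54)
(Z(-6) + h)² = (-5*(-6)² - 54)² = (-5*36 - 54)² = (-180 - 54)² = (-234)² = 54756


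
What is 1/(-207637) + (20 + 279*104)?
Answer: 6028947931/207637 ≈ 29036.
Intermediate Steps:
1/(-207637) + (20 + 279*104) = -1/207637 + (20 + 29016) = -1/207637 + 29036 = 6028947931/207637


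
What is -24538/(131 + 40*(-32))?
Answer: 24538/1149 ≈ 21.356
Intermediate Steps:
-24538/(131 + 40*(-32)) = -24538/(131 - 1280) = -24538/(-1149) = -24538*(-1/1149) = 24538/1149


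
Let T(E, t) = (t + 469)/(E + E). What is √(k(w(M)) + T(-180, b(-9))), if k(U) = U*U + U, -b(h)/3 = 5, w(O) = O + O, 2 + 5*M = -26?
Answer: √101681/30 ≈ 10.629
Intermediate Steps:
M = -28/5 (M = -⅖ + (⅕)*(-26) = -⅖ - 26/5 = -28/5 ≈ -5.6000)
w(O) = 2*O
b(h) = -15 (b(h) = -3*5 = -15)
T(E, t) = (469 + t)/(2*E) (T(E, t) = (469 + t)/((2*E)) = (469 + t)*(1/(2*E)) = (469 + t)/(2*E))
k(U) = U + U² (k(U) = U² + U = U + U²)
√(k(w(M)) + T(-180, b(-9))) = √((2*(-28/5))*(1 + 2*(-28/5)) + (½)*(469 - 15)/(-180)) = √(-56*(1 - 56/5)/5 + (½)*(-1/180)*454) = √(-56/5*(-51/5) - 227/180) = √(2856/25 - 227/180) = √(101681/900) = √101681/30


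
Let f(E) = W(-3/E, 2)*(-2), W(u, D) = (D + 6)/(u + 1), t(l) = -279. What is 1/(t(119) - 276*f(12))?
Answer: 1/5609 ≈ 0.00017828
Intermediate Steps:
W(u, D) = (6 + D)/(1 + u)
f(E) = -16/(1 - 3/E) (f(E) = ((6 + 2)/(1 - 3/E))*(-2) = (8/(1 - 3/E))*(-2) = -16/(1 - 3/E))
1/(t(119) - 276*f(12)) = 1/(-279 - (-4416)*12/(-3 + 12)) = 1/(-279 - (-4416)*12/9) = 1/(-279 - 276*(-64/3)) = 1/(-279 + 5888) = 1/5609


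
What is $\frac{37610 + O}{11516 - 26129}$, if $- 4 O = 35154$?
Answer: $- \frac{57643}{29226} \approx -1.9723$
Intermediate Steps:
$O = - \frac{17577}{2}$ ($O = \left(- \frac{1}{4}\right) 35154 = - \frac{17577}{2} \approx -8788.5$)
$\frac{37610 + O}{11516 - 26129} = \frac{37610 - \frac{17577}{2}}{11516 - 26129} = \frac{57643}{2 \left(-14613\right)} = \frac{57643}{2} \left(- \frac{1}{14613}\right) = - \frac{57643}{29226}$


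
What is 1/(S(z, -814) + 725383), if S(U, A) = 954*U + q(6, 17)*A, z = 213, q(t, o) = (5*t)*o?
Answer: 1/513445 ≈ 1.9476e-6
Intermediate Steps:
q(t, o) = 5*o*t
S(U, A) = 510*A + 954*U (S(U, A) = 954*U + (5*17*6)*A = 954*U + 510*A = 510*A + 954*U)
1/(S(z, -814) + 725383) = 1/((510*(-814) + 954*213) + 725383) = 1/((-415140 + 203202) + 725383) = 1/(-211938 + 725383) = 1/513445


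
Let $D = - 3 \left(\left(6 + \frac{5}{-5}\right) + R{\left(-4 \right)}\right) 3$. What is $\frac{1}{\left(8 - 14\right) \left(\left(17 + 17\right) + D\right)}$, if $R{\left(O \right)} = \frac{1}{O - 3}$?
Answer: $\frac{7}{408} \approx 0.017157$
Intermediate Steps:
$R{\left(O \right)} = \frac{1}{-3 + O}$
$D = - \frac{306}{7}$ ($D = - 3 \left(\left(6 + \frac{5}{-5}\right) + \frac{1}{-3 - 4}\right) 3 = - 3 \left(\left(6 + 5 \left(- \frac{1}{5}\right)\right) + \frac{1}{-7}\right) 3 = - 3 \left(\left(6 - 1\right) - \frac{1}{7}\right) 3 = - 3 \left(5 - \frac{1}{7}\right) 3 = \left(-3\right) \frac{34}{7} \cdot 3 = \left(- \frac{102}{7}\right) 3 = - \frac{306}{7} \approx -43.714$)
$\frac{1}{\left(8 - 14\right) \left(\left(17 + 17\right) + D\right)} = \frac{1}{\left(8 - 14\right) \left(\left(17 + 17\right) - \frac{306}{7}\right)} = \frac{1}{\left(8 - 14\right) \left(34 - \frac{306}{7}\right)} = \frac{1}{\left(-6\right) \left(- \frac{68}{7}\right)} = \frac{1}{\frac{408}{7}} = \frac{7}{408}$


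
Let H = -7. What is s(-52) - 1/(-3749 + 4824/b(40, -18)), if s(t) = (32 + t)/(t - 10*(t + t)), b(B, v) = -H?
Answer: -105366/5290493 ≈ -0.019916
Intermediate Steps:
b(B, v) = 7 (b(B, v) = -1*(-7) = 7)
s(t) = -(32 + t)/(19*t) (s(t) = (32 + t)/(t - 20*t) = (32 + t)/((-19*t)) = (32 + t)*(-1/(19*t)) = -(32 + t)/(19*t))
s(-52) - 1/(-3749 + 4824/b(40, -18)) = (1/19)*(-32 - 1*(-52))/(-52) - 1/(-3749 + 4824/7) = (1/19)*(-1/52)*(-32 + 52) - 1/(-3749 + 4824*(⅐)) = (1/19)*(-1/52)*20 - 1/(-3749 + 4824/7) = -5/247 - 1/(-21419/7) = -5/247 - 1*(-7/21419) = -5/247 + 7/21419 = -105366/5290493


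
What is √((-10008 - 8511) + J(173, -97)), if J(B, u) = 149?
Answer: I*√18370 ≈ 135.54*I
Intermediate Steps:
√((-10008 - 8511) + J(173, -97)) = √((-10008 - 8511) + 149) = √(-18519 + 149) = √(-18370) = I*√18370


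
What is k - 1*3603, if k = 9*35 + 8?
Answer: -3280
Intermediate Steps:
k = 323 (k = 315 + 8 = 323)
k - 1*3603 = 323 - 1*3603 = 323 - 3603 = -3280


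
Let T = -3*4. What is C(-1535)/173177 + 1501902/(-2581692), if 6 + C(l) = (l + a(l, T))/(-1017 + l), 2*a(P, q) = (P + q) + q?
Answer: -110632616012463/190162141972528 ≈ -0.58178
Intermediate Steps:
T = -12
a(P, q) = q + P/2 (a(P, q) = ((P + q) + q)/2 = (P + 2*q)/2 = q + P/2)
C(l) = -6 + (-12 + 3*l/2)/(-1017 + l) (C(l) = -6 + (l + (-12 + l/2))/(-1017 + l) = -6 + (-12 + 3*l/2)/(-1017 + l))
C(-1535)/173177 + 1501902/(-2581692) = (3*(4060 - 3*(-1535))/(2*(-1017 - 1535)))/173177 + 1501902/(-2581692) = ((3/2)*(4060 + 4605)/(-2552))*(1/173177) + 1501902*(-1/2581692) = ((3/2)*(-1/2552)*8665)*(1/173177) - 250317/430282 = -25995/5104*1/173177 - 250317/430282 = -25995/883895408 - 250317/430282 = -110632616012463/190162141972528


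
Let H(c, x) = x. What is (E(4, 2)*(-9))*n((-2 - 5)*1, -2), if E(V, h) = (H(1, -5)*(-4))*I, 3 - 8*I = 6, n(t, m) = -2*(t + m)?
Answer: 1215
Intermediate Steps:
n(t, m) = -2*m - 2*t (n(t, m) = -2*(m + t) = -2*m - 2*t)
I = -3/8 (I = 3/8 - ⅛*6 = 3/8 - ¾ = -3/8 ≈ -0.37500)
E(V, h) = -15/2 (E(V, h) = -5*(-4)*(-3/8) = 20*(-3/8) = -15/2)
(E(4, 2)*(-9))*n((-2 - 5)*1, -2) = (-15/2*(-9))*(-2*(-2) - 2*(-2 - 5)) = 135*(4 - (-14))/2 = 135*(4 - 2*(-7))/2 = 135*(4 + 14)/2 = (135/2)*18 = 1215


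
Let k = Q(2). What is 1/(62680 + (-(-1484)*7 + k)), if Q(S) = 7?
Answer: 1/73075 ≈ 1.3685e-5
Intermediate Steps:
k = 7
1/(62680 + (-(-1484)*7 + k)) = 1/(62680 + (-(-1484)*7 + 7)) = 1/(62680 + (-106*(-98) + 7)) = 1/(62680 + (10388 + 7)) = 1/(62680 + 10395) = 1/73075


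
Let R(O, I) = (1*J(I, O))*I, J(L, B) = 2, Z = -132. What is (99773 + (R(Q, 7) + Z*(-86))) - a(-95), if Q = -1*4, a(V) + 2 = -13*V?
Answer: 109906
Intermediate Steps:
a(V) = -2 - 13*V
Q = -4
R(O, I) = 2*I (R(O, I) = (1*2)*I = 2*I)
(99773 + (R(Q, 7) + Z*(-86))) - a(-95) = (99773 + (2*7 - 132*(-86))) - (-2 - 13*(-95)) = (99773 + (14 + 11352)) - (-2 + 1235) = (99773 + 11366) - 1*1233 = 111139 - 1233 = 109906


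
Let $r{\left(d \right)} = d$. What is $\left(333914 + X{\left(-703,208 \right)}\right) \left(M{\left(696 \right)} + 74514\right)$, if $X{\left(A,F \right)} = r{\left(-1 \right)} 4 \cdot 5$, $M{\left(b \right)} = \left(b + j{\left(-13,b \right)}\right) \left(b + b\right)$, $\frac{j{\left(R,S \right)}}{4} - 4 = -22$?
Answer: $314902777068$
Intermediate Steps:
$j{\left(R,S \right)} = -72$ ($j{\left(R,S \right)} = 16 + 4 \left(-22\right) = 16 - 88 = -72$)
$M{\left(b \right)} = 2 b \left(-72 + b\right)$ ($M{\left(b \right)} = \left(b - 72\right) \left(b + b\right) = \left(-72 + b\right) 2 b = 2 b \left(-72 + b\right)$)
$X{\left(A,F \right)} = -20$ ($X{\left(A,F \right)} = \left(-1\right) 4 \cdot 5 = \left(-4\right) 5 = -20$)
$\left(333914 + X{\left(-703,208 \right)}\right) \left(M{\left(696 \right)} + 74514\right) = \left(333914 - 20\right) \left(2 \cdot 696 \left(-72 + 696\right) + 74514\right) = 333894 \left(2 \cdot 696 \cdot 624 + 74514\right) = 333894 \left(868608 + 74514\right) = 333894 \cdot 943122 = 314902777068$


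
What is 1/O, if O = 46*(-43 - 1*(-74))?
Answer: 1/1426 ≈ 0.00070126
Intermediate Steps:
O = 1426 (O = 46*(-43 + 74) = 46*31 = 1426)
1/O = 1/1426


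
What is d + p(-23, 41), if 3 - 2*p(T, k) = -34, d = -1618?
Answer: -3199/2 ≈ -1599.5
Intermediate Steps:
p(T, k) = 37/2 (p(T, k) = 3/2 - ½*(-34) = 3/2 + 17 = 37/2)
d + p(-23, 41) = -1618 + 37/2 = -3199/2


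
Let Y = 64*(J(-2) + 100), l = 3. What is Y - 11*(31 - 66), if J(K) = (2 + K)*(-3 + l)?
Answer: 6785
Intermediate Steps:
J(K) = 0 (J(K) = (2 + K)*(-3 + 3) = (2 + K)*0 = 0)
Y = 6400 (Y = 64*(0 + 100) = 64*100 = 6400)
Y - 11*(31 - 66) = 6400 - 11*(31 - 66) = 6400 - 11*(-35) = 6400 + 385 = 6785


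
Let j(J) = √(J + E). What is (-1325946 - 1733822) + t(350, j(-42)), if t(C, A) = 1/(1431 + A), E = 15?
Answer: -3059768 + 1/(1431 + 3*I*√3) ≈ -3.0598e+6 - 2.5374e-6*I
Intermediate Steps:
j(J) = √(15 + J) (j(J) = √(J + 15) = √(15 + J))
(-1325946 - 1733822) + t(350, j(-42)) = (-1325946 - 1733822) + 1/(1431 + √(15 - 42)) = -3059768 + 1/(1431 + √(-27)) = -3059768 + 1/(1431 + 3*I*√3)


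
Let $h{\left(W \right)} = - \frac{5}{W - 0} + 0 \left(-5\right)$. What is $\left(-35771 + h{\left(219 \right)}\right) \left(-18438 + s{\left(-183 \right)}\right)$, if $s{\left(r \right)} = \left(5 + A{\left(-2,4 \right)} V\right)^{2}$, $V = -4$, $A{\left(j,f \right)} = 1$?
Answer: $\frac{144432766198}{219} \approx 6.5951 \cdot 10^{8}$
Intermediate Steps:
$s{\left(r \right)} = 1$ ($s{\left(r \right)} = \left(5 + 1 \left(-4\right)\right)^{2} = \left(5 - 4\right)^{2} = 1^{2} = 1$)
$h{\left(W \right)} = - \frac{5}{W}$ ($h{\left(W \right)} = - \frac{5}{W + 0} + 0 = - \frac{5}{W} + 0 = - \frac{5}{W}$)
$\left(-35771 + h{\left(219 \right)}\right) \left(-18438 + s{\left(-183 \right)}\right) = \left(-35771 - \frac{5}{219}\right) \left(-18438 + 1\right) = \left(-35771 - \frac{5}{219}\right) \left(-18437\right) = \left(- \frac{7833854}{219}\right) \left(-18437\right) = \frac{144432766198}{219}$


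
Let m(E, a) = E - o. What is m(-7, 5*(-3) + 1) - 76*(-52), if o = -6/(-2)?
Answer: 3942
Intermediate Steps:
o = 3 (o = -6*(-1/2) = 3)
m(E, a) = -3 + E (m(E, a) = E - 1*3 = E - 3 = -3 + E)
m(-7, 5*(-3) + 1) - 76*(-52) = (-3 - 7) - 76*(-52) = -10 + 3952 = 3942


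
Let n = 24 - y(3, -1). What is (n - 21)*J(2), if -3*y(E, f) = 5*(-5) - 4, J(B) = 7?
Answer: -140/3 ≈ -46.667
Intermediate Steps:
y(E, f) = 29/3 (y(E, f) = -(5*(-5) - 4)/3 = -(-25 - 4)/3 = -⅓*(-29) = 29/3)
n = 43/3 (n = 24 - 1*29/3 = 24 - 29/3 = 43/3 ≈ 14.333)
(n - 21)*J(2) = (43/3 - 21)*7 = -20/3*7 = -140/3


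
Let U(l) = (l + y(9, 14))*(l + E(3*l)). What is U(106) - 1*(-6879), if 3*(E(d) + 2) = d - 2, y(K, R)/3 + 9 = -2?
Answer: 66481/3 ≈ 22160.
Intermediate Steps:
y(K, R) = -33 (y(K, R) = -27 + 3*(-2) = -27 - 6 = -33)
E(d) = -8/3 + d/3 (E(d) = -2 + (d - 2)/3 = -2 + (-2 + d)/3 = -2 + (-2/3 + d/3) = -8/3 + d/3)
U(l) = (-33 + l)*(-8/3 + 2*l) (U(l) = (l - 33)*(l + (-8/3 + (3*l)/3)) = (-33 + l)*(l + (-8/3 + l)) = (-33 + l)*(-8/3 + 2*l))
U(106) - 1*(-6879) = (88 + 2*106**2 - 206/3*106) - 1*(-6879) = (88 + 2*11236 - 21836/3) + 6879 = (88 + 22472 - 21836/3) + 6879 = 45844/3 + 6879 = 66481/3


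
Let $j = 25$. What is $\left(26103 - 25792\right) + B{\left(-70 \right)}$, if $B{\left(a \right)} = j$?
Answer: $336$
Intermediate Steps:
$B{\left(a \right)} = 25$
$\left(26103 - 25792\right) + B{\left(-70 \right)} = \left(26103 - 25792\right) + 25 = 311 + 25 = 336$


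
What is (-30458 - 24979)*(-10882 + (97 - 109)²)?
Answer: 595282506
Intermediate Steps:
(-30458 - 24979)*(-10882 + (97 - 109)²) = -55437*(-10882 + (-12)²) = -55437*(-10882 + 144) = -55437*(-10738) = 595282506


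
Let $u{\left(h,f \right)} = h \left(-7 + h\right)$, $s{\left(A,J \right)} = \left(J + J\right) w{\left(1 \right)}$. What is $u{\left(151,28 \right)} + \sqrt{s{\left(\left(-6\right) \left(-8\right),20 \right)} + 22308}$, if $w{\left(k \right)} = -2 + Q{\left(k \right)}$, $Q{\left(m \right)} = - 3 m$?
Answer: $21744 + 2 \sqrt{5527} \approx 21893.0$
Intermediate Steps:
$w{\left(k \right)} = -2 - 3 k$
$s{\left(A,J \right)} = - 10 J$ ($s{\left(A,J \right)} = \left(J + J\right) \left(-2 - 3\right) = 2 J \left(-2 - 3\right) = 2 J \left(-5\right) = - 10 J$)
$u{\left(151,28 \right)} + \sqrt{s{\left(\left(-6\right) \left(-8\right),20 \right)} + 22308} = 151 \left(-7 + 151\right) + \sqrt{\left(-10\right) 20 + 22308} = 151 \cdot 144 + \sqrt{-200 + 22308} = 21744 + \sqrt{22108} = 21744 + 2 \sqrt{5527}$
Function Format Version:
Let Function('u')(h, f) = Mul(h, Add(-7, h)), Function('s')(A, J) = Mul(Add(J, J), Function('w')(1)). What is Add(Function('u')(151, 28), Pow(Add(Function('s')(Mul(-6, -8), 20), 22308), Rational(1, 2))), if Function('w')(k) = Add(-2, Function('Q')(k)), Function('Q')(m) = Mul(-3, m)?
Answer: Add(21744, Mul(2, Pow(5527, Rational(1, 2)))) ≈ 21893.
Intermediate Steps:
Function('w')(k) = Add(-2, Mul(-3, k))
Function('s')(A, J) = Mul(-10, J) (Function('s')(A, J) = Mul(Add(J, J), Add(-2, Mul(-3, 1))) = Mul(Mul(2, J), Add(-2, -3)) = Mul(Mul(2, J), -5) = Mul(-10, J))
Add(Function('u')(151, 28), Pow(Add(Function('s')(Mul(-6, -8), 20), 22308), Rational(1, 2))) = Add(Mul(151, Add(-7, 151)), Pow(Add(Mul(-10, 20), 22308), Rational(1, 2))) = Add(Mul(151, 144), Pow(Add(-200, 22308), Rational(1, 2))) = Add(21744, Pow(22108, Rational(1, 2))) = Add(21744, Mul(2, Pow(5527, Rational(1, 2))))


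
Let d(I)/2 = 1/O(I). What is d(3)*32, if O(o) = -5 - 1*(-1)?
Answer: -16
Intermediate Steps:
O(o) = -4 (O(o) = -5 + 1 = -4)
d(I) = -½ (d(I) = 2/(-4) = 2*(-¼) = -½)
d(3)*32 = -½*32 = -16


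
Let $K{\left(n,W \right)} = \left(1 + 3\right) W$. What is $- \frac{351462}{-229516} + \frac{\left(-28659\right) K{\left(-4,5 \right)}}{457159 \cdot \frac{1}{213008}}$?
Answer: $- \frac{14010944842635291}{52462652522} \approx -2.6707 \cdot 10^{5}$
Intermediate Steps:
$K{\left(n,W \right)} = 4 W$
$- \frac{351462}{-229516} + \frac{\left(-28659\right) K{\left(-4,5 \right)}}{457159 \cdot \frac{1}{213008}} = - \frac{351462}{-229516} + \frac{\left(-28659\right) 4 \cdot 5}{457159 \cdot \frac{1}{213008}} = \left(-351462\right) \left(- \frac{1}{229516}\right) + \frac{\left(-28659\right) 20}{457159 \cdot \frac{1}{213008}} = \frac{175731}{114758} - \frac{573180}{\frac{457159}{213008}} = \frac{175731}{114758} - \frac{122091925440}{457159} = - \frac{14010944842635291}{52462652522}$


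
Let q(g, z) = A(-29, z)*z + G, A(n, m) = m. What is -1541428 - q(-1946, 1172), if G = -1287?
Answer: -2913725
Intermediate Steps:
q(g, z) = -1287 + z² (q(g, z) = z*z - 1287 = z² - 1287 = -1287 + z²)
-1541428 - q(-1946, 1172) = -1541428 - (-1287 + 1172²) = -1541428 - (-1287 + 1373584) = -1541428 - 1*1372297 = -1541428 - 1372297 = -2913725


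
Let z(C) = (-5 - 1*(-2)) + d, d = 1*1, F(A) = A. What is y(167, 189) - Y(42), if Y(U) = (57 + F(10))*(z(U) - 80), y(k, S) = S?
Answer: 5683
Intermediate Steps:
d = 1
z(C) = -2 (z(C) = (-5 - 1*(-2)) + 1 = (-5 + 2) + 1 = -3 + 1 = -2)
Y(U) = -5494 (Y(U) = (57 + 10)*(-2 - 80) = 67*(-82) = -5494)
y(167, 189) - Y(42) = 189 - 1*(-5494) = 189 + 5494 = 5683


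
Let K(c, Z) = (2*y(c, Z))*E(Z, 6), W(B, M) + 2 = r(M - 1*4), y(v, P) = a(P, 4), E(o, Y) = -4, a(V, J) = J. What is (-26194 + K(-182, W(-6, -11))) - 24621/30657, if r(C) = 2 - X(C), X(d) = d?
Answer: -268011701/10219 ≈ -26227.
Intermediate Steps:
y(v, P) = 4
r(C) = 2 - C
W(B, M) = 4 - M (W(B, M) = -2 + (2 - (M - 1*4)) = -2 + (2 - (M - 4)) = -2 + (2 - (-4 + M)) = -2 + (2 + (4 - M)) = -2 + (6 - M) = 4 - M)
K(c, Z) = -32 (K(c, Z) = (2*4)*(-4) = 8*(-4) = -32)
(-26194 + K(-182, W(-6, -11))) - 24621/30657 = (-26194 - 32) - 24621/30657 = -26226 - 24621*1/30657 = -26226 - 8207/10219 = -268011701/10219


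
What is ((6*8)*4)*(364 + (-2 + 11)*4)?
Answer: 76800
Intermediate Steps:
((6*8)*4)*(364 + (-2 + 11)*4) = (48*4)*(364 + 9*4) = 192*(364 + 36) = 192*400 = 76800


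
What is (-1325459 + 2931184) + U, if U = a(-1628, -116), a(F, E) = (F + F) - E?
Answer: 1602585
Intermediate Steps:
a(F, E) = -E + 2*F (a(F, E) = 2*F - E = -E + 2*F)
U = -3140 (U = -1*(-116) + 2*(-1628) = 116 - 3256 = -3140)
(-1325459 + 2931184) + U = (-1325459 + 2931184) - 3140 = 1605725 - 3140 = 1602585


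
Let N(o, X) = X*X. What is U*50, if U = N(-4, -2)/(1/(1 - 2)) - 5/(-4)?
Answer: -275/2 ≈ -137.50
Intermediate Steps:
N(o, X) = X²
U = -11/4 (U = (-2)²/(1/(1 - 2)) - 5/(-4) = 4/(1/(-1)) - 5*(-¼) = 4/(-1) + 5/4 = 4*(-1) + 5/4 = -4 + 5/4 = -11/4 ≈ -2.7500)
U*50 = -11/4*50 = -275/2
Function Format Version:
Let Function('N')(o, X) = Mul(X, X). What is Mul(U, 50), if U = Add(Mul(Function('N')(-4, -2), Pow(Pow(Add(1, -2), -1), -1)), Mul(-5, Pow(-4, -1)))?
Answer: Rational(-275, 2) ≈ -137.50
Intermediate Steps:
Function('N')(o, X) = Pow(X, 2)
U = Rational(-11, 4) (U = Add(Mul(Pow(-2, 2), Pow(Pow(Add(1, -2), -1), -1)), Mul(-5, Pow(-4, -1))) = Add(Mul(4, Pow(Pow(-1, -1), -1)), Mul(-5, Rational(-1, 4))) = Add(Mul(4, Pow(-1, -1)), Rational(5, 4)) = Add(Mul(4, -1), Rational(5, 4)) = Add(-4, Rational(5, 4)) = Rational(-11, 4) ≈ -2.7500)
Mul(U, 50) = Mul(Rational(-11, 4), 50) = Rational(-275, 2)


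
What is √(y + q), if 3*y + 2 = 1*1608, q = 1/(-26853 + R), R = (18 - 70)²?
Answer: √2809733083077/72447 ≈ 23.137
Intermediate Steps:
R = 2704 (R = (-52)² = 2704)
q = -1/24149 (q = 1/(-26853 + 2704) = 1/(-24149) = -1/24149 ≈ -4.1410e-5)
y = 1606/3 (y = -⅔ + (1*1608)/3 = -⅔ + (⅓)*1608 = -⅔ + 536 = 1606/3 ≈ 535.33)
√(y + q) = √(1606/3 - 1/24149) = √(38783291/72447) = √2809733083077/72447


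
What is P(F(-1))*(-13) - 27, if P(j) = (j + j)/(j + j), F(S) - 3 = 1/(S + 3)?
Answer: -40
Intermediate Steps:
F(S) = 3 + 1/(3 + S) (F(S) = 3 + 1/(S + 3) = 3 + 1/(3 + S))
P(j) = 1 (P(j) = (2*j)/((2*j)) = (2*j)*(1/(2*j)) = 1)
P(F(-1))*(-13) - 27 = 1*(-13) - 27 = -13 - 27 = -40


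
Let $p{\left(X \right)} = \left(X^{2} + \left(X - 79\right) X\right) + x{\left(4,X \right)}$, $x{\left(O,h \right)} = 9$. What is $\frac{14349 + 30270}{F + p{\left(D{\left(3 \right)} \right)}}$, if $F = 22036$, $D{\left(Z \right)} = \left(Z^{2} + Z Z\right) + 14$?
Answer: $\frac{44619}{21565} \approx 2.069$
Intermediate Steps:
$D{\left(Z \right)} = 14 + 2 Z^{2}$ ($D{\left(Z \right)} = \left(Z^{2} + Z^{2}\right) + 14 = 2 Z^{2} + 14 = 14 + 2 Z^{2}$)
$p{\left(X \right)} = 9 + X^{2} + X \left(-79 + X\right)$ ($p{\left(X \right)} = \left(X^{2} + \left(X - 79\right) X\right) + 9 = \left(X^{2} + \left(-79 + X\right) X\right) + 9 = \left(X^{2} + X \left(-79 + X\right)\right) + 9 = 9 + X^{2} + X \left(-79 + X\right)$)
$\frac{14349 + 30270}{F + p{\left(D{\left(3 \right)} \right)}} = \frac{14349 + 30270}{22036 + \left(9 - 79 \left(14 + 2 \cdot 3^{2}\right) + 2 \left(14 + 2 \cdot 3^{2}\right)^{2}\right)} = \frac{44619}{22036 + \left(9 - 79 \left(14 + 2 \cdot 9\right) + 2 \left(14 + 2 \cdot 9\right)^{2}\right)} = \frac{44619}{22036 + \left(9 - 79 \left(14 + 18\right) + 2 \left(14 + 18\right)^{2}\right)} = \frac{44619}{22036 + \left(9 - 2528 + 2 \cdot 32^{2}\right)} = \frac{44619}{22036 + \left(9 - 2528 + 2 \cdot 1024\right)} = \frac{44619}{22036 + \left(9 - 2528 + 2048\right)} = \frac{44619}{22036 - 471} = \frac{44619}{21565}$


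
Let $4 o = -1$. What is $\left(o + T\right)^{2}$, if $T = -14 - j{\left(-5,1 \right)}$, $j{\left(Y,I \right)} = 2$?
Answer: $\frac{4225}{16} \approx 264.06$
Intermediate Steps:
$o = - \frac{1}{4}$ ($o = \frac{1}{4} \left(-1\right) = - \frac{1}{4} \approx -0.25$)
$T = -16$ ($T = -14 - 2 = -16$)
$\left(o + T\right)^{2} = \left(- \frac{1}{4} - 16\right)^{2} = \left(- \frac{65}{4}\right)^{2} = \frac{4225}{16}$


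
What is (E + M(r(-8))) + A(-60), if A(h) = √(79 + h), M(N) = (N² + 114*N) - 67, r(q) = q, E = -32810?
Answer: -33725 + √19 ≈ -33721.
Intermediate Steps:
M(N) = -67 + N² + 114*N
(E + M(r(-8))) + A(-60) = (-32810 + (-67 + (-8)² + 114*(-8))) + √(79 - 60) = (-32810 + (-67 + 64 - 912)) + √19 = (-32810 - 915) + √19 = -33725 + √19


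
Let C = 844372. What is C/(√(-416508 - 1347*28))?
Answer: -211093*I*√28389/28389 ≈ -1252.8*I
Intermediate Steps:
C/(√(-416508 - 1347*28)) = 844372/(√(-416508 - 1347*28)) = 844372/(√(-416508 - 37716)) = 844372/(√(-454224)) = 844372/((4*I*√28389)) = 844372*(-I*√28389/113556) = -211093*I*√28389/28389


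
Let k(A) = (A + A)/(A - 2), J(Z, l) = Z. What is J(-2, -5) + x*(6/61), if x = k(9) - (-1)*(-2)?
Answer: -830/427 ≈ -1.9438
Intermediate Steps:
k(A) = 2*A/(-2 + A) (k(A) = (2*A)/(-2 + A) = 2*A/(-2 + A))
x = 4/7 (x = 2*9/(-2 + 9) - (-1)*(-2) = 2*9/7 - 1*2 = 2*9*(⅐) - 2 = 18/7 - 2 = 4/7 ≈ 0.57143)
J(-2, -5) + x*(6/61) = -2 + 4*(6/61)/7 = -2 + 4*(6*(1/61))/7 = -2 + (4/7)*(6/61) = -2 + 24/427 = -830/427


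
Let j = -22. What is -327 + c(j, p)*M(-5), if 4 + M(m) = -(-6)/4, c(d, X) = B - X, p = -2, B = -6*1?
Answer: -317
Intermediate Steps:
B = -6
c(d, X) = -6 - X
M(m) = -5/2 (M(m) = -4 - (-6)/4 = -4 - 1*(-3/2) = -4 + 3/2 = -5/2)
-327 + c(j, p)*M(-5) = -327 + (-6 - 1*(-2))*(-5/2) = -327 + (-6 + 2)*(-5/2) = -327 - 4*(-5/2) = -327 + 10 = -317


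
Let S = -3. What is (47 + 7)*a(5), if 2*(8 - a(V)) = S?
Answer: 513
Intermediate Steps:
a(V) = 19/2 (a(V) = 8 - 1/2*(-3) = 8 + 3/2 = 19/2)
(47 + 7)*a(5) = (47 + 7)*(19/2) = 54*(19/2) = 513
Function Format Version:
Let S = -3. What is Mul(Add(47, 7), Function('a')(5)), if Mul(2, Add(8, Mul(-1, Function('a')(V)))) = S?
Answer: 513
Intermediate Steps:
Function('a')(V) = Rational(19, 2) (Function('a')(V) = Add(8, Mul(Rational(-1, 2), -3)) = Add(8, Rational(3, 2)) = Rational(19, 2))
Mul(Add(47, 7), Function('a')(5)) = Mul(Add(47, 7), Rational(19, 2)) = Mul(54, Rational(19, 2)) = 513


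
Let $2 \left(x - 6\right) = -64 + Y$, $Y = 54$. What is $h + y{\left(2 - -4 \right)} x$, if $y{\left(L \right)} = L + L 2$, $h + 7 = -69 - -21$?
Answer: $-37$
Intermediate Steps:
$h = -55$ ($h = -7 - 48 = -55$)
$y{\left(L \right)} = 3 L$ ($y{\left(L \right)} = L + 2 L = 3 L$)
$x = 1$ ($x = 6 + \frac{-64 + 54}{2} = 6 + \frac{1}{2} \left(-10\right) = 6 - 5 = 1$)
$h + y{\left(2 - -4 \right)} x = -55 + 3 \left(2 - -4\right) 1 = -55 + 3 \left(2 + 4\right) 1 = -55 + 3 \cdot 6 \cdot 1 = -55 + 18 \cdot 1 = -55 + 18 = -37$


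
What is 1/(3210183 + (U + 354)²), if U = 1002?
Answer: 1/5048919 ≈ 1.9806e-7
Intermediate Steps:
1/(3210183 + (U + 354)²) = 1/(3210183 + (1002 + 354)²) = 1/(3210183 + 1356²) = 1/(3210183 + 1838736) = 1/5048919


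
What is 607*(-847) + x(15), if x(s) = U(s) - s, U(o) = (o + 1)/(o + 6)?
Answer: -10797008/21 ≈ -5.1414e+5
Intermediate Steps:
U(o) = (1 + o)/(6 + o)
x(s) = -s + (1 + s)/(6 + s) (x(s) = (1 + s)/(6 + s) - s = -s + (1 + s)/(6 + s))
607*(-847) + x(15) = 607*(-847) + (1 + 15 - 1*15*(6 + 15))/(6 + 15) = -514129 + (1 + 15 - 1*15*21)/21 = -514129 + (1 + 15 - 315)/21 = -514129 + (1/21)*(-299) = -514129 - 299/21 = -10797008/21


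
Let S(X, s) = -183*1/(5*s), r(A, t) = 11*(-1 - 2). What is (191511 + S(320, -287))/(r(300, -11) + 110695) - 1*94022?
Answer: -7465207980436/79399985 ≈ -94020.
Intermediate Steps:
r(A, t) = -33 (r(A, t) = 11*(-3) = -33)
S(X, s) = -183/(5*s)
(191511 + S(320, -287))/(r(300, -11) + 110695) - 1*94022 = (191511 - 183/5/(-287))/(-33 + 110695) - 1*94022 = (191511 - 183/5*(-1/287))/110662 - 94022 = (191511 + 183/1435)*(1/110662) - 94022 = (274818468/1435)*(1/110662) - 94022 = 137409234/79399985 - 94022 = -7465207980436/79399985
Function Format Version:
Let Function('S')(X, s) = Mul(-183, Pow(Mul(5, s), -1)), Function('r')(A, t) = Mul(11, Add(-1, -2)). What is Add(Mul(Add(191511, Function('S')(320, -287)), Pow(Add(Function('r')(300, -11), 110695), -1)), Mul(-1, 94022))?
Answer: Rational(-7465207980436, 79399985) ≈ -94020.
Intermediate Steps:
Function('r')(A, t) = -33 (Function('r')(A, t) = Mul(11, -3) = -33)
Function('S')(X, s) = Mul(Rational(-183, 5), Pow(s, -1)) (Function('S')(X, s) = Mul(-183, Mul(Rational(1, 5), Pow(s, -1))) = Mul(Rational(-183, 5), Pow(s, -1)))
Add(Mul(Add(191511, Function('S')(320, -287)), Pow(Add(Function('r')(300, -11), 110695), -1)), Mul(-1, 94022)) = Add(Mul(Add(191511, Mul(Rational(-183, 5), Pow(-287, -1))), Pow(Add(-33, 110695), -1)), Mul(-1, 94022)) = Add(Mul(Add(191511, Mul(Rational(-183, 5), Rational(-1, 287))), Pow(110662, -1)), -94022) = Add(Mul(Add(191511, Rational(183, 1435)), Rational(1, 110662)), -94022) = Add(Mul(Rational(274818468, 1435), Rational(1, 110662)), -94022) = Add(Rational(137409234, 79399985), -94022) = Rational(-7465207980436, 79399985)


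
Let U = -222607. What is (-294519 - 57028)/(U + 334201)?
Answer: -50221/15942 ≈ -3.1502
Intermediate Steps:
(-294519 - 57028)/(U + 334201) = (-294519 - 57028)/(-222607 + 334201) = -351547/111594 = -351547*1/111594 = -50221/15942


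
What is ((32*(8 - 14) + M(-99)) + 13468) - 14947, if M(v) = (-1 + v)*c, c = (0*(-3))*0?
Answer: -1671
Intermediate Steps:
c = 0 (c = 0*0 = 0)
M(v) = 0 (M(v) = (-1 + v)*0 = 0)
((32*(8 - 14) + M(-99)) + 13468) - 14947 = ((32*(8 - 14) + 0) + 13468) - 14947 = ((32*(-6) + 0) + 13468) - 14947 = ((-192 + 0) + 13468) - 14947 = (-192 + 13468) - 14947 = 13276 - 14947 = -1671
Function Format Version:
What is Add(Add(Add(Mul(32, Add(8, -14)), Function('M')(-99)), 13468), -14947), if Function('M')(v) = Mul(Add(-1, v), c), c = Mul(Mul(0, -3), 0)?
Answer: -1671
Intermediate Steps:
c = 0 (c = Mul(0, 0) = 0)
Function('M')(v) = 0 (Function('M')(v) = Mul(Add(-1, v), 0) = 0)
Add(Add(Add(Mul(32, Add(8, -14)), Function('M')(-99)), 13468), -14947) = Add(Add(Add(Mul(32, Add(8, -14)), 0), 13468), -14947) = Add(Add(Add(Mul(32, -6), 0), 13468), -14947) = Add(Add(Add(-192, 0), 13468), -14947) = Add(Add(-192, 13468), -14947) = Add(13276, -14947) = -1671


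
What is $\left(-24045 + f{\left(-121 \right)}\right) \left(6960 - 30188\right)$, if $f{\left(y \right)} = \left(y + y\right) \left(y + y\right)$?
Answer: $-801807332$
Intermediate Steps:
$f{\left(y \right)} = 4 y^{2}$ ($f{\left(y \right)} = 2 y 2 y = 4 y^{2}$)
$\left(-24045 + f{\left(-121 \right)}\right) \left(6960 - 30188\right) = \left(-24045 + 4 \left(-121\right)^{2}\right) \left(6960 - 30188\right) = \left(-24045 + 4 \cdot 14641\right) \left(-23228\right) = \left(-24045 + 58564\right) \left(-23228\right) = 34519 \left(-23228\right) = -801807332$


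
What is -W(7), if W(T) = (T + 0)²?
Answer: -49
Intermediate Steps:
W(T) = T²
-W(7) = -1*7² = -1*49 = -49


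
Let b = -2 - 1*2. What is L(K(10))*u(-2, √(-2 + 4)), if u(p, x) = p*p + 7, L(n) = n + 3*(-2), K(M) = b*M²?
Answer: -4466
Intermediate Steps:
b = -4 (b = -2 - 2 = -4)
K(M) = -4*M²
L(n) = -6 + n (L(n) = n - 6 = -6 + n)
u(p, x) = 7 + p² (u(p, x) = p² + 7 = 7 + p²)
L(K(10))*u(-2, √(-2 + 4)) = (-6 - 4*10²)*(7 + (-2)²) = (-6 - 4*100)*(7 + 4) = (-6 - 400)*11 = -406*11 = -4466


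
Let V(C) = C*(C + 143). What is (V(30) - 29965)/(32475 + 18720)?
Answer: -4955/10239 ≈ -0.48393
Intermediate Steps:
V(C) = C*(143 + C)
(V(30) - 29965)/(32475 + 18720) = (30*(143 + 30) - 29965)/(32475 + 18720) = (30*173 - 29965)/51195 = (5190 - 29965)*(1/51195) = -24775*1/51195 = -4955/10239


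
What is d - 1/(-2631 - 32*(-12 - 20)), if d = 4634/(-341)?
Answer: -7446497/547987 ≈ -13.589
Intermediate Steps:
d = -4634/341 (d = 4634*(-1/341) = -4634/341 ≈ -13.589)
d - 1/(-2631 - 32*(-12 - 20)) = -4634/341 - 1/(-2631 - 32*(-12 - 20)) = -4634/341 - 1/(-2631 - 32*(-32)) = -4634/341 - 1/(-2631 + 1024) = -4634/341 - 1/(-1607) = -4634/341 - 1*(-1/1607) = -4634/341 + 1/1607 = -7446497/547987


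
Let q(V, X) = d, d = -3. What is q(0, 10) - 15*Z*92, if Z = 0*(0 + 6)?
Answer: -3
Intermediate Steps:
Z = 0 (Z = 0*6 = 0)
q(V, X) = -3
q(0, 10) - 15*Z*92 = -3 - 15*0*92 = -3 + 0*92 = -3 + 0 = -3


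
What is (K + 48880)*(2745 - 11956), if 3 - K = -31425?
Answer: -739716988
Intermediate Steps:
K = 31428 (K = 3 - 1*(-31425) = 3 + 31425 = 31428)
(K + 48880)*(2745 - 11956) = (31428 + 48880)*(2745 - 11956) = 80308*(-9211) = -739716988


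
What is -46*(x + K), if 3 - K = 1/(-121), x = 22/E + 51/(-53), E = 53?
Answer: -726018/6413 ≈ -113.21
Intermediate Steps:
x = -29/53 (x = 22/53 + 51/(-53) = 22*(1/53) + 51*(-1/53) = 22/53 - 51/53 = -29/53 ≈ -0.54717)
K = 364/121 (K = 3 - 1/(-121) = 3 - 1*(-1/121) = 3 + 1/121 = 364/121 ≈ 3.0083)
-46*(x + K) = -46*(-29/53 + 364/121) = -46*15783/6413 = -726018/6413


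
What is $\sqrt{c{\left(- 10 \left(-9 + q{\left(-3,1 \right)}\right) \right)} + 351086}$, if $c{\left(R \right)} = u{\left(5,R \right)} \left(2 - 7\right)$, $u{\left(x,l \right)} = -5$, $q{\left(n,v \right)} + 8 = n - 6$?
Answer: $\sqrt{351111} \approx 592.55$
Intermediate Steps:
$q{\left(n,v \right)} = -14 + n$ ($q{\left(n,v \right)} = -8 + \left(n - 6\right) = -8 + \left(-6 + n\right) = -14 + n$)
$c{\left(R \right)} = 25$ ($c{\left(R \right)} = - 5 \left(2 - 7\right) = \left(-5\right) \left(-5\right) = 25$)
$\sqrt{c{\left(- 10 \left(-9 + q{\left(-3,1 \right)}\right) \right)} + 351086} = \sqrt{25 + 351086} = \sqrt{351111}$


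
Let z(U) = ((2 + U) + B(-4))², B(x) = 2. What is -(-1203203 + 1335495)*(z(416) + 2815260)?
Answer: -395772684720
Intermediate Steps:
z(U) = (4 + U)² (z(U) = ((2 + U) + 2)² = (4 + U)²)
-(-1203203 + 1335495)*(z(416) + 2815260) = -(-1203203 + 1335495)*((4 + 416)² + 2815260) = -132292*(420² + 2815260) = -132292*(176400 + 2815260) = -132292*2991660 = -1*395772684720 = -395772684720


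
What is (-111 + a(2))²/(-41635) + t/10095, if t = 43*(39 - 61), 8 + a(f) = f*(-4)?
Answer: -40441793/84061065 ≈ -0.48110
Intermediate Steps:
a(f) = -8 - 4*f (a(f) = -8 + f*(-4) = -8 - 4*f)
t = -946 (t = 43*(-22) = -946)
(-111 + a(2))²/(-41635) + t/10095 = (-111 + (-8 - 4*2))²/(-41635) - 946/10095 = (-111 + (-8 - 8))²*(-1/41635) - 946*1/10095 = (-111 - 16)²*(-1/41635) - 946/10095 = (-127)²*(-1/41635) - 946/10095 = 16129*(-1/41635) - 946/10095 = -16129/41635 - 946/10095 = -40441793/84061065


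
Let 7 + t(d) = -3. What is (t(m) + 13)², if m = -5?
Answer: 9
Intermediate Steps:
t(d) = -10 (t(d) = -7 - 3 = -10)
(t(m) + 13)² = (-10 + 13)² = 3² = 9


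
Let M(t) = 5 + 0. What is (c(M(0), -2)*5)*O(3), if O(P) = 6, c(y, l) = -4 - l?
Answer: -60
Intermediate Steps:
M(t) = 5
(c(M(0), -2)*5)*O(3) = ((-4 - 1*(-2))*5)*6 = ((-4 + 2)*5)*6 = -2*5*6 = -10*6 = -60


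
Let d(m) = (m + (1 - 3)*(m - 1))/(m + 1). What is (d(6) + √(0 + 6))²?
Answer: 310/49 - 8*√6/7 ≈ 3.5271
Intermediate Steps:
d(m) = (2 - m)/(1 + m) (d(m) = (m - 2*(-1 + m))/(1 + m) = (m + (2 - 2*m))/(1 + m) = (2 - m)/(1 + m))
(d(6) + √(0 + 6))² = ((2 - 1*6)/(1 + 6) + √(0 + 6))² = ((2 - 6)/7 + √6)² = ((⅐)*(-4) + √6)² = (-4/7 + √6)²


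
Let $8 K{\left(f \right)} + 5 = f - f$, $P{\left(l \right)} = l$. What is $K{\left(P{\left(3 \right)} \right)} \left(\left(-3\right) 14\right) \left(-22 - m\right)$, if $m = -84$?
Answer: $\frac{3255}{2} \approx 1627.5$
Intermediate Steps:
$K{\left(f \right)} = - \frac{5}{8}$ ($K{\left(f \right)} = - \frac{5}{8} + \frac{f - f}{8} = - \frac{5}{8} + \frac{1}{8} \cdot 0 = - \frac{5}{8} + 0 = - \frac{5}{8}$)
$K{\left(P{\left(3 \right)} \right)} \left(\left(-3\right) 14\right) \left(-22 - m\right) = - \frac{5 \left(\left(-3\right) 14\right)}{8} \left(-22 - -84\right) = \left(- \frac{5}{8}\right) \left(-42\right) \left(-22 + 84\right) = \frac{105}{4} \cdot 62 = \frac{3255}{2}$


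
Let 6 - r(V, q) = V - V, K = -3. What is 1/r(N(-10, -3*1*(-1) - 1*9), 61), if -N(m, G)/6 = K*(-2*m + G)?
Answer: ⅙ ≈ 0.16667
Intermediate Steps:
N(m, G) = -36*m + 18*G (N(m, G) = -(-18)*(-2*m + G) = -(-18)*(G - 2*m) = -6*(-3*G + 6*m) = -36*m + 18*G)
r(V, q) = 6 (r(V, q) = 6 - (V - V) = 6 - 1*0 = 6 + 0 = 6)
1/r(N(-10, -3*1*(-1) - 1*9), 61) = 1/6 = ⅙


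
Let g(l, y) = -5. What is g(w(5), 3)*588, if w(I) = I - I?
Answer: -2940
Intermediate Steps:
w(I) = 0
g(w(5), 3)*588 = -5*588 = -2940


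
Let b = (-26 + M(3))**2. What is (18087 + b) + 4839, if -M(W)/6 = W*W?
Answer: 29326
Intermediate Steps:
M(W) = -6*W**2 (M(W) = -6*W*W = -6*W**2)
b = 6400 (b = (-26 - 6*3**2)**2 = (-26 - 6*9)**2 = (-26 - 54)**2 = (-80)**2 = 6400)
(18087 + b) + 4839 = (18087 + 6400) + 4839 = 24487 + 4839 = 29326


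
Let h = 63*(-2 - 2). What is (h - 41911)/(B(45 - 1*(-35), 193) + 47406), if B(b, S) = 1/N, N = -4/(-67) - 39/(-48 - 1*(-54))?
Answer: -3307879/3719204 ≈ -0.88941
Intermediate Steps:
h = -252 (h = 63*(-4) = -252)
N = -863/134 (N = -4*(-1/67) - 39/(-48 + 54) = 4/67 - 39/6 = 4/67 - 39*1/6 = 4/67 - 13/2 = -863/134 ≈ -6.4403)
B(b, S) = -134/863 (B(b, S) = 1/(-863/134) = -134/863)
(h - 41911)/(B(45 - 1*(-35), 193) + 47406) = (-252 - 41911)/(-134/863 + 47406) = -42163/40911244/863 = -42163*863/40911244 = -3307879/3719204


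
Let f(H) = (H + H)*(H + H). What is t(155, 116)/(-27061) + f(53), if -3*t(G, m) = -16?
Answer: 912172172/81183 ≈ 11236.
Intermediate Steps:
f(H) = 4*H² (f(H) = (2*H)*(2*H) = 4*H²)
t(G, m) = 16/3 (t(G, m) = -⅓*(-16) = 16/3)
t(155, 116)/(-27061) + f(53) = (16/3)/(-27061) + 4*53² = (16/3)*(-1/27061) + 4*2809 = -16/81183 + 11236 = 912172172/81183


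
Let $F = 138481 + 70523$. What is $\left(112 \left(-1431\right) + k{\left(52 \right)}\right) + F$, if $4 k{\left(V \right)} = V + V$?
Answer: $48758$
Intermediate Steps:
$k{\left(V \right)} = \frac{V}{2}$ ($k{\left(V \right)} = \frac{V + V}{4} = \frac{2 V}{4} = \frac{V}{2}$)
$F = 209004$
$\left(112 \left(-1431\right) + k{\left(52 \right)}\right) + F = \left(112 \left(-1431\right) + \frac{1}{2} \cdot 52\right) + 209004 = \left(-160272 + 26\right) + 209004 = -160246 + 209004 = 48758$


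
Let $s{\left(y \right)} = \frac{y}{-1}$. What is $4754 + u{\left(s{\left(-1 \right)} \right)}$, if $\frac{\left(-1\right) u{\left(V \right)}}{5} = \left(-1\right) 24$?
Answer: $4874$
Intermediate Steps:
$s{\left(y \right)} = - y$ ($s{\left(y \right)} = y \left(-1\right) = - y$)
$u{\left(V \right)} = 120$ ($u{\left(V \right)} = - 5 \left(\left(-1\right) 24\right) = \left(-5\right) \left(-24\right) = 120$)
$4754 + u{\left(s{\left(-1 \right)} \right)} = 4754 + 120 = 4874$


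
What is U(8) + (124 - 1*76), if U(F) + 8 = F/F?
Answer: 41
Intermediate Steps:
U(F) = -7 (U(F) = -8 + F/F = -8 + 1 = -7)
U(8) + (124 - 1*76) = -7 + (124 - 1*76) = -7 + (124 - 76) = -7 + 48 = 41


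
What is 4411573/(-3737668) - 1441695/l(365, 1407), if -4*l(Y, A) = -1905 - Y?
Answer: -2156432333975/848450636 ≈ -2541.6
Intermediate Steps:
l(Y, A) = 1905/4 + Y/4 (l(Y, A) = -(-1905 - Y)/4 = 1905/4 + Y/4)
4411573/(-3737668) - 1441695/l(365, 1407) = 4411573/(-3737668) - 1441695/(1905/4 + (¼)*365) = 4411573*(-1/3737668) - 1441695/(1905/4 + 365/4) = -4411573/3737668 - 1441695/1135/2 = -4411573/3737668 - 1441695*2/1135 = -4411573/3737668 - 576678/227 = -2156432333975/848450636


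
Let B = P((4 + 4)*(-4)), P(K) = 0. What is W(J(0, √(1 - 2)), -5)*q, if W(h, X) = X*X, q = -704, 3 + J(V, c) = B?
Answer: -17600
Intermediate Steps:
B = 0
J(V, c) = -3 (J(V, c) = -3 + 0 = -3)
W(h, X) = X²
W(J(0, √(1 - 2)), -5)*q = (-5)²*(-704) = 25*(-704) = -17600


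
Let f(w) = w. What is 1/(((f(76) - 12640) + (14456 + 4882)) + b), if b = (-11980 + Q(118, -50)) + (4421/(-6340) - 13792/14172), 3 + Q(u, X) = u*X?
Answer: -22462620/249574769503 ≈ -9.0004e-5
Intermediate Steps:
Q(u, X) = -3 + X*u (Q(u, X) = -3 + u*X = -3 + X*u)
b = -401736557383/22462620 (b = (-11980 + (-3 - 50*118)) + (4421/(-6340) - 13792/14172) = (-11980 + (-3 - 5900)) + (4421*(-1/6340) - 13792*1/14172) = (-11980 - 5903) + (-4421/6340 - 3448/3543) = -17883 - 37523923/22462620 = -401736557383/22462620 ≈ -17885.)
1/(((f(76) - 12640) + (14456 + 4882)) + b) = 1/(((76 - 12640) + (14456 + 4882)) - 401736557383/22462620) = 1/((-12564 + 19338) - 401736557383/22462620) = 1/(6774 - 401736557383/22462620) = 1/(-249574769503/22462620) = -22462620/249574769503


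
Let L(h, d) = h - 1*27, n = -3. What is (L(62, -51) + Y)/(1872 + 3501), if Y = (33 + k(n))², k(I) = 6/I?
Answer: 332/1791 ≈ 0.18537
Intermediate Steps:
L(h, d) = -27 + h (L(h, d) = h - 27 = -27 + h)
Y = 961 (Y = (33 + 6/(-3))² = (33 + 6*(-⅓))² = (33 - 2)² = 31² = 961)
(L(62, -51) + Y)/(1872 + 3501) = ((-27 + 62) + 961)/(1872 + 3501) = (35 + 961)/5373 = 996*(1/5373) = 332/1791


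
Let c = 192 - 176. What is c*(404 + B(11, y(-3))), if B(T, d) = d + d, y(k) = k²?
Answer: 6752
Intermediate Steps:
c = 16
B(T, d) = 2*d
c*(404 + B(11, y(-3))) = 16*(404 + 2*(-3)²) = 16*(404 + 2*9) = 16*(404 + 18) = 16*422 = 6752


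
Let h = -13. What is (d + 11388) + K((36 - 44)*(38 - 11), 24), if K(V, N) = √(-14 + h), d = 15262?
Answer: 26650 + 3*I*√3 ≈ 26650.0 + 5.1962*I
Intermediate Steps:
K(V, N) = 3*I*√3 (K(V, N) = √(-14 - 13) = √(-27) = 3*I*√3)
(d + 11388) + K((36 - 44)*(38 - 11), 24) = (15262 + 11388) + 3*I*√3 = 26650 + 3*I*√3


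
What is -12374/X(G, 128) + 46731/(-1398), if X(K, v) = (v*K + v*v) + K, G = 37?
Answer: -335328873/9859162 ≈ -34.012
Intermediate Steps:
X(K, v) = K + v² + K*v (X(K, v) = (K*v + v²) + K = (v² + K*v) + K = K + v² + K*v)
-12374/X(G, 128) + 46731/(-1398) = -12374/(37 + 128² + 37*128) + 46731/(-1398) = -12374/(37 + 16384 + 4736) + 46731*(-1/1398) = -12374/21157 - 15577/466 = -335328873/9859162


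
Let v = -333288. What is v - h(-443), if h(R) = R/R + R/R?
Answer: -333290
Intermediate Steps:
h(R) = 2 (h(R) = 1 + 1 = 2)
v - h(-443) = -333288 - 1*2 = -333288 - 2 = -333290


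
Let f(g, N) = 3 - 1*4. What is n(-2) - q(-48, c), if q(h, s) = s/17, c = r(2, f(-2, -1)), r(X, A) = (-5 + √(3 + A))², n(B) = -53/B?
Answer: 847/34 + 10*√2/17 ≈ 25.744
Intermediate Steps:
f(g, N) = -1 (f(g, N) = 3 - 4 = -1)
c = (-5 + √2)² (c = (-5 + √(3 - 1))² = (-5 + √2)² ≈ 12.858)
q(h, s) = s/17 (q(h, s) = s*(1/17) = s/17)
n(-2) - q(-48, c) = -53/(-2) - (5 - √2)²/17 = -53*(-½) - (5 - √2)²/17 = 53/2 - (5 - √2)²/17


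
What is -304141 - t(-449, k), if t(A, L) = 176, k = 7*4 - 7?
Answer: -304317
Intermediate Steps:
k = 21 (k = 28 - 7 = 21)
-304141 - t(-449, k) = -304141 - 1*176 = -304141 - 176 = -304317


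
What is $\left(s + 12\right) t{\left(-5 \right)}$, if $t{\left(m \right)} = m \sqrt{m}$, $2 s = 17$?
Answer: $- \frac{205 i \sqrt{5}}{2} \approx - 229.2 i$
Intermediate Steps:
$s = \frac{17}{2}$ ($s = \frac{1}{2} \cdot 17 = \frac{17}{2} \approx 8.5$)
$t{\left(m \right)} = m^{\frac{3}{2}}$
$\left(s + 12\right) t{\left(-5 \right)} = \left(\frac{17}{2} + 12\right) \left(-5\right)^{\frac{3}{2}} = \frac{41 \left(- 5 i \sqrt{5}\right)}{2} = - \frac{205 i \sqrt{5}}{2}$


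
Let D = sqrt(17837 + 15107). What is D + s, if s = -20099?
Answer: -20099 + 4*sqrt(2059) ≈ -19918.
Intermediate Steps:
D = 4*sqrt(2059) (D = sqrt(32944) = 4*sqrt(2059) ≈ 181.50)
D + s = 4*sqrt(2059) - 20099 = -20099 + 4*sqrt(2059)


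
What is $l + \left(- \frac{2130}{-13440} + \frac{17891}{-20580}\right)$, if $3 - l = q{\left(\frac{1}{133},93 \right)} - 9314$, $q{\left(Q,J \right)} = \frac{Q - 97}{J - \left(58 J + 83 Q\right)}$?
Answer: $\frac{540764330621231}{58045149120} \approx 9316.3$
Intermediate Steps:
$q{\left(Q,J \right)} = \frac{-97 + Q}{- 83 Q - 57 J}$
$l = \frac{1642388218}{176279}$ ($l = 3 - \left(\frac{97 - \frac{1}{133}}{57 \cdot 93 + \frac{83}{133}} - 9314\right) = 3 - \left(\frac{97 - \frac{1}{133}}{5301 + 83 \cdot \frac{1}{133}} - 9314\right) = 3 - \left(\frac{97 - \frac{1}{133}}{5301 + \frac{83}{133}} - 9314\right) = 3 - \left(\frac{1}{\frac{705116}{133}} \cdot \frac{12900}{133} - 9314\right) = 3 - \left(\frac{133}{705116} \cdot \frac{12900}{133} - 9314\right) = 3 - \left(\frac{3225}{176279} - 9314\right) = 3 - - \frac{1641859381}{176279} = 3 + \frac{1641859381}{176279} = \frac{1642388218}{176279} \approx 9317.0$)
$l + \left(- \frac{2130}{-13440} + \frac{17891}{-20580}\right) = \frac{1642388218}{176279} + \left(- \frac{2130}{-13440} + \frac{17891}{-20580}\right) = \frac{1642388218}{176279} + \left(\left(-2130\right) \left(- \frac{1}{13440}\right) + 17891 \left(- \frac{1}{20580}\right)\right) = \frac{1642388218}{176279} + \left(\frac{71}{448} - \frac{17891}{20580}\right) = \frac{1642388218}{176279} - \frac{234071}{329280} = \frac{540764330621231}{58045149120}$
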